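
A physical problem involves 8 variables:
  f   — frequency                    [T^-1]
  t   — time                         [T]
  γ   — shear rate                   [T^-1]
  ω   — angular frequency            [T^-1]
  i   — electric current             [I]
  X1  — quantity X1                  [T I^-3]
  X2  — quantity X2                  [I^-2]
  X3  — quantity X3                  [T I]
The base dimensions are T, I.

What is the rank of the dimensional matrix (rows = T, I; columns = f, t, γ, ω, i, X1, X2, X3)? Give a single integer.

2

Dimensional matrix (T×I by f×t×γ×ω×i×X1×X2×X3):
  T: [-1  1 -1 -1  0  1  0  1]
  I: [ 0  0  0  0  1 -3 -2  1]
Echelon form has 2 nonzero rows (pivots: f,i)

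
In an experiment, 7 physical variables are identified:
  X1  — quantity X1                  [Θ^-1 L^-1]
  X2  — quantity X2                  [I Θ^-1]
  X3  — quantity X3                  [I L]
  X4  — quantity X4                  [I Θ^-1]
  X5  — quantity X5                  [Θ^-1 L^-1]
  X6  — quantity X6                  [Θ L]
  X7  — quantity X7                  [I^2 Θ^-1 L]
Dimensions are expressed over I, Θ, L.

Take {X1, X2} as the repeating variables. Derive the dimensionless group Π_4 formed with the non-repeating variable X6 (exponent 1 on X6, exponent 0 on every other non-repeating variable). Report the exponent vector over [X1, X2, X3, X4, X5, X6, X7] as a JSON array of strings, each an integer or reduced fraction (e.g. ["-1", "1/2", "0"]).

["1", "0", "0", "0", "0", "1", "0"]

Dimensional matrix (I×Θ×L by X1×X2×X3×X4×X5×X6×X7):
  I: [ 0  1  1  1  0  0  2]
  Θ: [-1 -1  0 -1 -1  1 -1]
  L: [-1  0  1  0 -1  1  1]
RREF → pivots at {X1,X2} ⇒ r = 2
Repeat: X1,X2; free: X3,X4,X5,X6,X7
RREF:
  r0: [   1    0   -1    0    1   -1   -1]
  r1: [   0    1    1    1    0    0    2]
  r2: [   0    0    0    0    0    0    0]
Fix exponent of X6 at 1, X3 at 0, X4 at 0, X5 at 0, X7 at 0; solve each RREF row for its pivot's exponent:
  r0: exp(X1) + (-1)·1 = 0 ⇒ exp(X1) = 1
  r1: exp(X2) + (0)·1 = 0 ⇒ exp(X2) = 0
Π_4 = X1 · X6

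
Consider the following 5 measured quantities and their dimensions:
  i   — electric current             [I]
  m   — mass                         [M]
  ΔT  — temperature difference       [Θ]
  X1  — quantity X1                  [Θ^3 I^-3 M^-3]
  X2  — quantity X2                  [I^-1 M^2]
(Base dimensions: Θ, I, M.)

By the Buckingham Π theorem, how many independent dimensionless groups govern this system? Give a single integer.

Write exponents as rows Θ,I,M / cols i,m,ΔT,X1,X2:
  Θ: [ 0  0  1  3  0]
  I: [ 1  0  0 -3 -1]
  M: [ 0  1  0 -3  2]
RREF → pivots at {i,m,ΔT} ⇒ r = 3
5 vars − rank 3 = 2 Π groups

2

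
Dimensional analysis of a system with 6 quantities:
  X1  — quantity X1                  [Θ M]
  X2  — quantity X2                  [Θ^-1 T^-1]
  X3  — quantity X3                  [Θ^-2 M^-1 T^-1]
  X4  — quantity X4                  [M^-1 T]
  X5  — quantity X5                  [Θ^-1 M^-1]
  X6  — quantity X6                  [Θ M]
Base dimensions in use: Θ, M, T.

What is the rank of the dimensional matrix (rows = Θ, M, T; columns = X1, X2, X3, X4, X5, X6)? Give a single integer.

2

Dimensional matrix (Θ×M×T by X1×X2×X3×X4×X5×X6):
  Θ: [ 1 -1 -2  0 -1  1]
  M: [ 1  0 -1 -1 -1  1]
  T: [ 0 -1 -1  1  0  0]
RREF → pivots at {X1,X2} ⇒ r = 2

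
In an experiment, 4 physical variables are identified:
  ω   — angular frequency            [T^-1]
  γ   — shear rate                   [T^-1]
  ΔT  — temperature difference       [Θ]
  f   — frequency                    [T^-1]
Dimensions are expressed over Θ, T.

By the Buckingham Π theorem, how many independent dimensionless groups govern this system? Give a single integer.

Exponent matrix [Θ,T] × [ω,γ,ΔT,f]:
  Θ: [ 0  0  1  0]
  T: [-1 -1  0 -1]
RREF → pivots at {ω,ΔT} ⇒ r = 2
4 vars − rank 2 = 2 Π groups

2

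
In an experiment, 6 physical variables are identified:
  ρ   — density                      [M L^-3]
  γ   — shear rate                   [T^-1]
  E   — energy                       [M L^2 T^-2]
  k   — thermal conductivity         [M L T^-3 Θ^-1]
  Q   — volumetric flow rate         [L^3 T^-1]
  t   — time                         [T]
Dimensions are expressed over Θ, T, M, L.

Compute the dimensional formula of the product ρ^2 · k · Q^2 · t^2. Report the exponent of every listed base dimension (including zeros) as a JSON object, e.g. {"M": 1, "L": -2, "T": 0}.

{"Θ": -1, "T": -3, "M": 3, "L": 1}

Write exponents as rows Θ,T,M,L / cols ρ,γ,E,k,Q,t:
  Θ: [ 0  0  0 -1  0  0]
  T: [ 0 -1 -2 -3 -1  1]
  M: [ 1  0  1  1  0  0]
  L: [-3  0  2  1  3  0]
  [Θ]: (2)·0+(1)·-1+(2)·0+(2)·0 = -1
  [T]: (2)·0+(1)·-3+(2)·-1+(2)·1 = -3
  [M]: (2)·1+(1)·1+(2)·0+(2)·0 = 3
  [L]: (2)·-3+(1)·1+(2)·3+(2)·0 = 1
⇒ Θ^-1 T^-3 M^3 L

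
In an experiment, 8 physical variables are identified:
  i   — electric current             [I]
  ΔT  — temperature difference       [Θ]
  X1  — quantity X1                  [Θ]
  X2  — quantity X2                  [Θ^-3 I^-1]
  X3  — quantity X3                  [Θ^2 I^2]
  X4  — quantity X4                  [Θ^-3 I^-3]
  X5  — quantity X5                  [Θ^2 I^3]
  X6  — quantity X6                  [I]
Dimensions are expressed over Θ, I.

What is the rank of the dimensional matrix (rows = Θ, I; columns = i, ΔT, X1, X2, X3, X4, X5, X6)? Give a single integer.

Write exponents as rows Θ,I / cols i,ΔT,X1,X2,X3,X4,X5,X6:
  Θ: [ 0  1  1 -3  2 -3  2  0]
  I: [ 1  0  0 -1  2 -3  3  1]
RREF → pivots at {i,ΔT} ⇒ r = 2

2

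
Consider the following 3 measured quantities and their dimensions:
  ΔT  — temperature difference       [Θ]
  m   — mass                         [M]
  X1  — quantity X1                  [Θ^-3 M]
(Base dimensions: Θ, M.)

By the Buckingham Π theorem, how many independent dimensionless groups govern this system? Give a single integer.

1

Dimensional matrix (Θ×M by ΔT×m×X1):
  Θ: [ 1  0 -3]
  M: [ 0  1  1]
RREF → pivots at {ΔT,m} ⇒ r = 2
n=3, r=2 ⇒ 1 dimensionless group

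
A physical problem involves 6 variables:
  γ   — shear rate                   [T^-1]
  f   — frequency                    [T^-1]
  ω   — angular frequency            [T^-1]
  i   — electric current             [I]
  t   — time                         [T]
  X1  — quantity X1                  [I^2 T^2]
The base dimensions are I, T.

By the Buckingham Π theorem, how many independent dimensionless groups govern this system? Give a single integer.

4

Dimensional matrix (I×T by γ×f×ω×i×t×X1):
  I: [ 0  0  0  1  0  2]
  T: [-1 -1 -1  0  1  2]
Echelon form has 2 nonzero rows (pivots: γ,i)
n=6, r=2 ⇒ 4 dimensionless groups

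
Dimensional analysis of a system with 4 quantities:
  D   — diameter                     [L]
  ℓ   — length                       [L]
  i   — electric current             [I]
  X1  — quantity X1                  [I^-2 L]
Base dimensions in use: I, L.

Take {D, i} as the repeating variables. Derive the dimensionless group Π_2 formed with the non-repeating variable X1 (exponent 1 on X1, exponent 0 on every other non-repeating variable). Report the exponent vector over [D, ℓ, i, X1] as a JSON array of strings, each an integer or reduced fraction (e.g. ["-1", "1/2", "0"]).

["-1", "0", "2", "1"]

Write exponents as rows I,L / cols D,ℓ,i,X1:
  I: [ 0  0  1 -2]
  L: [ 1  1  0  1]
Echelon form has 2 nonzero rows (pivots: D,i)
Repeat: D,i; free: ℓ,X1
RREF:
  r0: [   1    1    0    1]
  r1: [   0    0    1   -2]
Fix exponent of X1 at 1, ℓ at 0; solve each RREF row for its pivot's exponent:
  r0: exp(D) + (1)·1 = 0 ⇒ exp(D) = -1
  r1: exp(i) + (-2)·1 = 0 ⇒ exp(i) = 2
Π_2 = D^-1 · i^2 · X1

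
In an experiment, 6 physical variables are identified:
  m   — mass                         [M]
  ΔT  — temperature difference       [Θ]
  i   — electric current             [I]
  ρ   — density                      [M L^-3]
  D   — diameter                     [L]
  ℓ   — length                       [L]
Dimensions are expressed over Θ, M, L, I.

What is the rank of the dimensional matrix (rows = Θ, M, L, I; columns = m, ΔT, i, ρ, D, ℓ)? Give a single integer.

Exponent matrix [Θ,M,L,I] × [m,ΔT,i,ρ,D,ℓ]:
  Θ: [ 0  1  0  0  0  0]
  M: [ 1  0  0  1  0  0]
  L: [ 0  0  0 -3  1  1]
  I: [ 0  0  1  0  0  0]
Row reduction gives pivot columns m,ΔT,i,ρ; rank = 4

4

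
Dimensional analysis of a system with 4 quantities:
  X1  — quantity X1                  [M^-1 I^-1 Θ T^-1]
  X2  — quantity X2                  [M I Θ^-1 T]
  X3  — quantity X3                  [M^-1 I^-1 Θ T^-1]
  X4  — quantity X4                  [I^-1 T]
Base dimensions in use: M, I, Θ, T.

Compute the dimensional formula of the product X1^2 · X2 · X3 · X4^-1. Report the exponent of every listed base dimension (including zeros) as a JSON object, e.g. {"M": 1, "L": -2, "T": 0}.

Exponent matrix [M,I,Θ,T] × [X1,X2,X3,X4]:
  M: [-1  1 -1  0]
  I: [-1  1 -1 -1]
  Θ: [ 1 -1  1  0]
  T: [-1  1 -1  1]
  [M]: (2)·-1+(1)·1+(1)·-1+(-1)·0 = -2
  [I]: (2)·-1+(1)·1+(1)·-1+(-1)·-1 = -1
  [Θ]: (2)·1+(1)·-1+(1)·1+(-1)·0 = 2
  [T]: (2)·-1+(1)·1+(1)·-1+(-1)·1 = -3
⇒ M^-2 I^-1 Θ^2 T^-3

{"M": -2, "I": -1, "Θ": 2, "T": -3}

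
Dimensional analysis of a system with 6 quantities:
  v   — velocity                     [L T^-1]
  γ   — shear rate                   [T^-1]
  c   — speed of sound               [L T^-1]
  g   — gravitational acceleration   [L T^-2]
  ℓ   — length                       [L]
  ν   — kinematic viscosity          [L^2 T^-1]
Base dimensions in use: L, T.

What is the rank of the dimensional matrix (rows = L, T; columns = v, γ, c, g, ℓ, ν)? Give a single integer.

2

Exponent matrix [L,T] × [v,γ,c,g,ℓ,ν]:
  L: [ 1  0  1  1  1  2]
  T: [-1 -1 -1 -2  0 -1]
Row reduction gives pivot columns v,γ; rank = 2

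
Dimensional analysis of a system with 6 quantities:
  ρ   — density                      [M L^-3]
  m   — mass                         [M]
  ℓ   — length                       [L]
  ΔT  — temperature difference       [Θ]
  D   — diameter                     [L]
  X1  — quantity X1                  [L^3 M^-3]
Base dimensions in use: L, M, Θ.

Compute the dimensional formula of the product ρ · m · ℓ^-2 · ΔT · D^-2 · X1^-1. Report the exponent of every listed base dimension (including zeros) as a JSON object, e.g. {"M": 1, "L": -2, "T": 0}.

Exponent matrix [L,M,Θ] × [ρ,m,ℓ,ΔT,D,X1]:
  L: [-3  0  1  0  1  3]
  M: [ 1  1  0  0  0 -3]
  Θ: [ 0  0  0  1  0  0]
  [L]: (1)·-3+(1)·0+(-2)·1+(1)·0+(-2)·1+(-1)·3 = -10
  [M]: (1)·1+(1)·1+(-2)·0+(1)·0+(-2)·0+(-1)·-3 = 5
  [Θ]: (1)·0+(1)·0+(-2)·0+(1)·1+(-2)·0+(-1)·0 = 1
⇒ L^-10 M^5 Θ

{"L": -10, "M": 5, "Θ": 1}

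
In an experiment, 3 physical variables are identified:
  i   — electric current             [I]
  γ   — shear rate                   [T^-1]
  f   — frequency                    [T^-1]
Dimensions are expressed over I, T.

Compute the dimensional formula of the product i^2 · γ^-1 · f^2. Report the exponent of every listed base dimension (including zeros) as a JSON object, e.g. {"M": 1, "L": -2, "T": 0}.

{"I": 2, "T": -1}

Dimensional matrix (I×T by i×γ×f):
  I: [ 1  0  0]
  T: [ 0 -1 -1]
  [I]: (2)·1+(-1)·0+(2)·0 = 2
  [T]: (2)·0+(-1)·-1+(2)·-1 = -1
⇒ I^2 T^-1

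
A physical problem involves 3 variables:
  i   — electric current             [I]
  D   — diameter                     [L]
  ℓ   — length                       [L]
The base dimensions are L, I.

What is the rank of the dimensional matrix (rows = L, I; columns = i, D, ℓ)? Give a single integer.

2

Write exponents as rows L,I / cols i,D,ℓ:
  L: [ 0  1  1]
  I: [ 1  0  0]
RREF → pivots at {i,D} ⇒ r = 2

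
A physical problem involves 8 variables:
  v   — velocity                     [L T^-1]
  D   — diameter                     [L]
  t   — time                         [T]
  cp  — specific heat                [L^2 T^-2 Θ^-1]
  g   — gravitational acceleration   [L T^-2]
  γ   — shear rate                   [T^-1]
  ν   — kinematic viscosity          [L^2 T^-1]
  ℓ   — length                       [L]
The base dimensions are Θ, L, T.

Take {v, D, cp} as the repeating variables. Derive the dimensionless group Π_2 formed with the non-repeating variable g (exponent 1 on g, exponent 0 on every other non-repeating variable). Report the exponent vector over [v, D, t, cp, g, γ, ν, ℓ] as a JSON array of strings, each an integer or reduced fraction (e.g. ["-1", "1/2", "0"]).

["-2", "1", "0", "0", "1", "0", "0", "0"]

Write exponents as rows Θ,L,T / cols v,D,t,cp,g,γ,ν,ℓ:
  Θ: [ 0  0  0 -1  0  0  0  0]
  L: [ 1  1  0  2  1  0  2  1]
  T: [-1  0  1 -2 -2 -1 -1  0]
RREF → pivots at {v,D,cp} ⇒ r = 3
Repeat: v,D,cp; free: t,g,γ,ν,ℓ
RREF:
  r0: [   1    0   -1    0    2    1    1    0]
  r1: [   0    1    1    0   -1   -1    1    1]
  r2: [   0    0    0    1    0    0    0    0]
Fix exponent of g at 1, t at 0, γ at 0, ν at 0, ℓ at 0; solve each RREF row for its pivot's exponent:
  r0: exp(v) + (2)·1 = 0 ⇒ exp(v) = -2
  r1: exp(D) + (-1)·1 = 0 ⇒ exp(D) = 1
  r2: exp(cp) + (0)·1 = 0 ⇒ exp(cp) = 0
Π_2 = v^-2 · D · g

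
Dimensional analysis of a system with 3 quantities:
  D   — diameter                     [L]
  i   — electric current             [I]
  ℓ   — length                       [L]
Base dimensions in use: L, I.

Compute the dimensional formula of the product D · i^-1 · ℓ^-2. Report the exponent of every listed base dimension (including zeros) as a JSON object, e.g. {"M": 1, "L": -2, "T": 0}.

{"L": -1, "I": -1}

Exponent matrix [L,I] × [D,i,ℓ]:
  L: [ 1  0  1]
  I: [ 0  1  0]
  [L]: (1)·1+(-1)·0+(-2)·1 = -1
  [I]: (1)·0+(-1)·1+(-2)·0 = -1
⇒ L^-1 I^-1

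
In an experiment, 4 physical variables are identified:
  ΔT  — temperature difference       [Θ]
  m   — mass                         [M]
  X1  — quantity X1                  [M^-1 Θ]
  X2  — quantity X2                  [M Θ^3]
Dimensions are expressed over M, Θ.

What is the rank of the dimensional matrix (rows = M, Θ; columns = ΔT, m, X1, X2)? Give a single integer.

2

Dimensional matrix (M×Θ by ΔT×m×X1×X2):
  M: [ 0  1 -1  1]
  Θ: [ 1  0  1  3]
Echelon form has 2 nonzero rows (pivots: ΔT,m)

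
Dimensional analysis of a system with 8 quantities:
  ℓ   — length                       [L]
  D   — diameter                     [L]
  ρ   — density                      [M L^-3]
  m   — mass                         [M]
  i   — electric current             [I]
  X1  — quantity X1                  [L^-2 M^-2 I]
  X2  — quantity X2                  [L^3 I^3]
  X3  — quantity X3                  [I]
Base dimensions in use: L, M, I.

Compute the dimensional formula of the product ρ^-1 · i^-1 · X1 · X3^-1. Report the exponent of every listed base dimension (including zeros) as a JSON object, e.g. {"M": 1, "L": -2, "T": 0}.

{"L": 1, "M": -3, "I": -1}

Dimensional matrix (L×M×I by ℓ×D×ρ×m×i×X1×X2×X3):
  L: [ 1  1 -3  0  0 -2  3  0]
  M: [ 0  0  1  1  0 -2  0  0]
  I: [ 0  0  0  0  1  1  3  1]
  [L]: (-1)·-3+(-1)·0+(1)·-2+(-1)·0 = 1
  [M]: (-1)·1+(-1)·0+(1)·-2+(-1)·0 = -3
  [I]: (-1)·0+(-1)·1+(1)·1+(-1)·1 = -1
⇒ L M^-3 I^-1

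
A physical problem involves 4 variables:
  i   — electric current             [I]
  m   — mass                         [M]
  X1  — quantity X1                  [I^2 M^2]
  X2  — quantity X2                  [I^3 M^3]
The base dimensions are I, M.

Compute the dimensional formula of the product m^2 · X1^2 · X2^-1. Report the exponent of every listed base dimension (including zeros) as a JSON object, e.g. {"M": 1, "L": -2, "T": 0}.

Write exponents as rows I,M / cols i,m,X1,X2:
  I: [ 1  0  2  3]
  M: [ 0  1  2  3]
  [I]: (2)·0+(2)·2+(-1)·3 = 1
  [M]: (2)·1+(2)·2+(-1)·3 = 3
⇒ I M^3

{"I": 1, "M": 3}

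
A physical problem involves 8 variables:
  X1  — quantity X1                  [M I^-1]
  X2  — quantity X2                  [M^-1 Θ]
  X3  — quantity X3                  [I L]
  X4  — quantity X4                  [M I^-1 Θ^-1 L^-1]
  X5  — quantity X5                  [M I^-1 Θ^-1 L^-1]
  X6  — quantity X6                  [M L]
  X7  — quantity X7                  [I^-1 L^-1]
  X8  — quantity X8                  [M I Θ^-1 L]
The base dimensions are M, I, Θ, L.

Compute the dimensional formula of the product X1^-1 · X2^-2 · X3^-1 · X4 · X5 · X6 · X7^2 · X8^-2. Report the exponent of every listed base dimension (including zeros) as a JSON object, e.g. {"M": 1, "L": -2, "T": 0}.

{"M": 2, "I": -6, "Θ": -2, "L": -6}

Exponent matrix [M,I,Θ,L] × [X1,X2,X3,X4,X5,X6,X7,X8]:
  M: [ 1 -1  0  1  1  1  0  1]
  I: [-1  0  1 -1 -1  0 -1  1]
  Θ: [ 0  1  0 -1 -1  0  0 -1]
  L: [ 0  0  1 -1 -1  1 -1  1]
  [M]: (-1)·1+(-2)·-1+(-1)·0+(1)·1+(1)·1+(1)·1+(2)·0+(-2)·1 = 2
  [I]: (-1)·-1+(-2)·0+(-1)·1+(1)·-1+(1)·-1+(1)·0+(2)·-1+(-2)·1 = -6
  [Θ]: (-1)·0+(-2)·1+(-1)·0+(1)·-1+(1)·-1+(1)·0+(2)·0+(-2)·-1 = -2
  [L]: (-1)·0+(-2)·0+(-1)·1+(1)·-1+(1)·-1+(1)·1+(2)·-1+(-2)·1 = -6
⇒ M^2 I^-6 Θ^-2 L^-6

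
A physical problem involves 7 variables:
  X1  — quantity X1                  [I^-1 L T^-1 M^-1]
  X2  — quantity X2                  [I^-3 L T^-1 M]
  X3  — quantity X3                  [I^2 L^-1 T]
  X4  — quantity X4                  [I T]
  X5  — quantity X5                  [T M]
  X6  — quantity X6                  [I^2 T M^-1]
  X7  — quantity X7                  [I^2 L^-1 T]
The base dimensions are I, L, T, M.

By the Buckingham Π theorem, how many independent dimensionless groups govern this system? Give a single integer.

Write exponents as rows I,L,T,M / cols X1,X2,X3,X4,X5,X6,X7:
  I: [-1 -3  2  1  0  2  2]
  L: [ 1  1 -1  0  0  0 -1]
  T: [-1 -1  1  1  1  1  1]
  M: [-1  1  0  0  1 -1  0]
RREF → pivots at {X1,X2,X4} ⇒ r = 3
n=7, r=3 ⇒ 4 dimensionless groups

4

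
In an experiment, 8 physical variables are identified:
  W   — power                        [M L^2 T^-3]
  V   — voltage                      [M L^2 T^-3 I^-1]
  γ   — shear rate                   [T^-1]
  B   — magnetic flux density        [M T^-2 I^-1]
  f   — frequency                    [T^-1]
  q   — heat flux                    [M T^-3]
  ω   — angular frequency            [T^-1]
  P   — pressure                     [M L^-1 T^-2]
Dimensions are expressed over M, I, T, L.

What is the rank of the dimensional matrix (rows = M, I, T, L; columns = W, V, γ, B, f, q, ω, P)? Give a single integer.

Exponent matrix [M,I,T,L] × [W,V,γ,B,f,q,ω,P]:
  M: [ 1  1  0  1  0  1  0  1]
  I: [ 0 -1  0 -1  0  0  0  0]
  T: [-3 -3 -1 -2 -1 -3 -1 -2]
  L: [ 2  2  0  0  0  0  0 -1]
Row reduction gives pivot columns W,V,γ,B; rank = 4

4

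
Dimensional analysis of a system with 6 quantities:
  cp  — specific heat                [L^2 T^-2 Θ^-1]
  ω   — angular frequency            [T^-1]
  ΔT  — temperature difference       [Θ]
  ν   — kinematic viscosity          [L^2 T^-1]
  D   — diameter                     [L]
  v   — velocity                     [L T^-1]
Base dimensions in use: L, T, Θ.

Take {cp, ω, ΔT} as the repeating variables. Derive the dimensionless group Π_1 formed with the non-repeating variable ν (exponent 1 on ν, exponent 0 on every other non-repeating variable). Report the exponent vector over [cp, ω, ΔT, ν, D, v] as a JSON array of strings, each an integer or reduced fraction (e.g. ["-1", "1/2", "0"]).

Exponent matrix [L,T,Θ] × [cp,ω,ΔT,ν,D,v]:
  L: [ 2  0  0  2  1  1]
  T: [-2 -1  0 -1  0 -1]
  Θ: [-1  0  1  0  0  0]
Row reduction gives pivot columns cp,ω,ΔT; rank = 3
Pivot set = {cp,ω,ΔT}, free = {ν,D,v}
RREF:
  r0: [   1    0    0    1  1/2  1/2]
  r1: [   0    1    0   -1   -1    0]
  r2: [   0    0    1    1  1/2  1/2]
Fix exponent of ν at 1, D at 0, v at 0; solve each RREF row for its pivot's exponent:
  r0: exp(cp) + (1)·1 = 0 ⇒ exp(cp) = -1
  r1: exp(ω) + (-1)·1 = 0 ⇒ exp(ω) = 1
  r2: exp(ΔT) + (1)·1 = 0 ⇒ exp(ΔT) = -1
Π_1 = cp^-1 · ω · ΔT^-1 · ν

["-1", "1", "-1", "1", "0", "0"]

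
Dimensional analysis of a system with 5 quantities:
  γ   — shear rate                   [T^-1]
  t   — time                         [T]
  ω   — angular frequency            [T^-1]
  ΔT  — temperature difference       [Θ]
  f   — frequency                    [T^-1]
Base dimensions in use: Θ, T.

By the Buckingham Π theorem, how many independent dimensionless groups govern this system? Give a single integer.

Write exponents as rows Θ,T / cols γ,t,ω,ΔT,f:
  Θ: [ 0  0  0  1  0]
  T: [-1  1 -1  0 -1]
RREF → pivots at {γ,ΔT} ⇒ r = 2
Π count = n − r = 5 − 2 = 3

3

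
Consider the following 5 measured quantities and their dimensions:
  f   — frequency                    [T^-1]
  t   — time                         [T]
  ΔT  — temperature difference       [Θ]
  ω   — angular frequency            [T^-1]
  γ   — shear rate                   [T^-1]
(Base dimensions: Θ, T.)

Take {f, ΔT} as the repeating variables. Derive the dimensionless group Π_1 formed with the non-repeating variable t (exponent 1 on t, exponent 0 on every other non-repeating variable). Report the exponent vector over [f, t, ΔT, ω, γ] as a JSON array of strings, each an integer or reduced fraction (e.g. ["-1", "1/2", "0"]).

["1", "1", "0", "0", "0"]

Dimensional matrix (Θ×T by f×t×ΔT×ω×γ):
  Θ: [ 0  0  1  0  0]
  T: [-1  1  0 -1 -1]
RREF → pivots at {f,ΔT} ⇒ r = 2
Pivot set = {f,ΔT}, free = {t,ω,γ}
RREF:
  r0: [   1   -1    0    1    1]
  r1: [   0    0    1    0    0]
Fix exponent of t at 1, ω at 0, γ at 0; solve each RREF row for its pivot's exponent:
  r0: exp(f) + (-1)·1 = 0 ⇒ exp(f) = 1
  r1: exp(ΔT) + (0)·1 = 0 ⇒ exp(ΔT) = 0
Π_1 = f · t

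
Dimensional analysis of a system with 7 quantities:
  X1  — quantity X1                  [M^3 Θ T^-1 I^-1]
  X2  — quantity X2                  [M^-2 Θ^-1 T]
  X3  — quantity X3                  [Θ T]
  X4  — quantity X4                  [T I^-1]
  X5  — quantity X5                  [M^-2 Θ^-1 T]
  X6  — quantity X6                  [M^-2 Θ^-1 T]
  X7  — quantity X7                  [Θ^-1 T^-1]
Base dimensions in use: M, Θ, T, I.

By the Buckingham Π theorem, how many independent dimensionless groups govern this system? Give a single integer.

4

Exponent matrix [M,Θ,T,I] × [X1,X2,X3,X4,X5,X6,X7]:
  M: [ 3 -2  0  0 -2 -2  0]
  Θ: [ 1 -1  1  0 -1 -1 -1]
  T: [-1  1  1  1  1  1 -1]
  I: [-1  0  0 -1  0  0  0]
Echelon form has 3 nonzero rows (pivots: X1,X2,X3)
7 vars − rank 3 = 4 Π groups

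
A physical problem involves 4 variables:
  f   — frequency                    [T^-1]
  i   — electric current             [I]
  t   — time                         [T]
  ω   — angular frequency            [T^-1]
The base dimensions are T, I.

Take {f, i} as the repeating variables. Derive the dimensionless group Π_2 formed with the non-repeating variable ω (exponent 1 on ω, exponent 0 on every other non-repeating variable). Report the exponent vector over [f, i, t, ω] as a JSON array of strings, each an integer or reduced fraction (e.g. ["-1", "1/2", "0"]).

["-1", "0", "0", "1"]

Exponent matrix [T,I] × [f,i,t,ω]:
  T: [-1  0  1 -1]
  I: [ 0  1  0  0]
RREF → pivots at {f,i} ⇒ r = 2
Repeat: f,i; free: t,ω
RREF:
  r0: [   1    0   -1    1]
  r1: [   0    1    0    0]
Fix exponent of ω at 1, t at 0; solve each RREF row for its pivot's exponent:
  r0: exp(f) + (1)·1 = 0 ⇒ exp(f) = -1
  r1: exp(i) + (0)·1 = 0 ⇒ exp(i) = 0
Π_2 = f^-1 · ω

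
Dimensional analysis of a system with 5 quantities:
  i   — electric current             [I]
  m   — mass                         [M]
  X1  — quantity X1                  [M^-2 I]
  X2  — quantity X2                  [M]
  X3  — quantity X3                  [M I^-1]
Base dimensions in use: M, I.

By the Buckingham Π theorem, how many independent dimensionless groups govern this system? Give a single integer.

Dimensional matrix (M×I by i×m×X1×X2×X3):
  M: [ 0  1 -2  1  1]
  I: [ 1  0  1  0 -1]
Row reduction gives pivot columns i,m; rank = 2
Π count = n − r = 5 − 2 = 3

3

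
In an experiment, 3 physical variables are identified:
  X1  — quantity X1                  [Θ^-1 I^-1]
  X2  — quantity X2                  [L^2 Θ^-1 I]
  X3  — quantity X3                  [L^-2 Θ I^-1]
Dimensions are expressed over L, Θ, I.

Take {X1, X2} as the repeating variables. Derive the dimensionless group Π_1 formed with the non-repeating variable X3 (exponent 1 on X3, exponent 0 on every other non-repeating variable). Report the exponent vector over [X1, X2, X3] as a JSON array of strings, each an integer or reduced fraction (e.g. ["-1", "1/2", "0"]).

Write exponents as rows L,Θ,I / cols X1,X2,X3:
  L: [ 0  2 -2]
  Θ: [-1 -1  1]
  I: [-1  1 -1]
RREF → pivots at {X1,X2} ⇒ r = 2
Pivot set = {X1,X2}, free = {X3}
RREF:
  r0: [   1    0    0]
  r1: [   0    1   -1]
  r2: [   0    0    0]
Fix exponent of X3 at 1; solve each RREF row for its pivot's exponent:
  r0: exp(X1) + (0)·1 = 0 ⇒ exp(X1) = 0
  r1: exp(X2) + (-1)·1 = 0 ⇒ exp(X2) = 1
Π_1 = X2 · X3

["0", "1", "1"]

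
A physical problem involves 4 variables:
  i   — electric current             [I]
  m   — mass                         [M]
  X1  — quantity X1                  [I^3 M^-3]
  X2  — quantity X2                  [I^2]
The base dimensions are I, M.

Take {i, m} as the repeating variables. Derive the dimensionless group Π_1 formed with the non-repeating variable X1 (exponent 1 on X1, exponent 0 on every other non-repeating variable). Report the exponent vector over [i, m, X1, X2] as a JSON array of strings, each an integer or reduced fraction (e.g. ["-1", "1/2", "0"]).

["-3", "3", "1", "0"]

Exponent matrix [I,M] × [i,m,X1,X2]:
  I: [ 1  0  3  2]
  M: [ 0  1 -3  0]
RREF → pivots at {i,m} ⇒ r = 2
Pivot set = {i,m}, free = {X1,X2}
RREF:
  r0: [   1    0    3    2]
  r1: [   0    1   -3    0]
Fix exponent of X1 at 1, X2 at 0; solve each RREF row for its pivot's exponent:
  r0: exp(i) + (3)·1 = 0 ⇒ exp(i) = -3
  r1: exp(m) + (-3)·1 = 0 ⇒ exp(m) = 3
Π_1 = i^-3 · m^3 · X1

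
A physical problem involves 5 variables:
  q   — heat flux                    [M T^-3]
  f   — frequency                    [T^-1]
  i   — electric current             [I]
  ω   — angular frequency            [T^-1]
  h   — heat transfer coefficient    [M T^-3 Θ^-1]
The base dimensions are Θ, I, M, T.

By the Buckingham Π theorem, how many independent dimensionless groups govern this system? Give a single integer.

Exponent matrix [Θ,I,M,T] × [q,f,i,ω,h]:
  Θ: [ 0  0  0  0 -1]
  I: [ 0  0  1  0  0]
  M: [ 1  0  0  0  1]
  T: [-3 -1  0 -1 -3]
Row reduction gives pivot columns q,f,i,h; rank = 4
5 vars − rank 4 = 1 Π group

1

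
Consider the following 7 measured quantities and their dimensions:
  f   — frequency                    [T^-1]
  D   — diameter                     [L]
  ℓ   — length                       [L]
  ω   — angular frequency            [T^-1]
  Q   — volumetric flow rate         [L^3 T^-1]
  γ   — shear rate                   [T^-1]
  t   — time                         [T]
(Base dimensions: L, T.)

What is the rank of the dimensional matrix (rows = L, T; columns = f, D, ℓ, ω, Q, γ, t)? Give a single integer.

Write exponents as rows L,T / cols f,D,ℓ,ω,Q,γ,t:
  L: [ 0  1  1  0  3  0  0]
  T: [-1  0  0 -1 -1 -1  1]
RREF → pivots at {f,D} ⇒ r = 2

2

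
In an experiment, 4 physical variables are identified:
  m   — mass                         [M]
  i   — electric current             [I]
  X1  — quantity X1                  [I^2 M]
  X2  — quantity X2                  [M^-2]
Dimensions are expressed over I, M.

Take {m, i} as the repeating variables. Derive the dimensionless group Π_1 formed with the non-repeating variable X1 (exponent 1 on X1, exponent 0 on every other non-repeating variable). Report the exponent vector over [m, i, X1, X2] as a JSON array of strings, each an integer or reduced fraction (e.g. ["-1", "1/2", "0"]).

["-1", "-2", "1", "0"]

Write exponents as rows I,M / cols m,i,X1,X2:
  I: [ 0  1  2  0]
  M: [ 1  0  1 -2]
RREF → pivots at {m,i} ⇒ r = 2
Pivot set = {m,i}, free = {X1,X2}
RREF:
  r0: [   1    0    1   -2]
  r1: [   0    1    2    0]
Fix exponent of X1 at 1, X2 at 0; solve each RREF row for its pivot's exponent:
  r0: exp(m) + (1)·1 = 0 ⇒ exp(m) = -1
  r1: exp(i) + (2)·1 = 0 ⇒ exp(i) = -2
Π_1 = m^-1 · i^-2 · X1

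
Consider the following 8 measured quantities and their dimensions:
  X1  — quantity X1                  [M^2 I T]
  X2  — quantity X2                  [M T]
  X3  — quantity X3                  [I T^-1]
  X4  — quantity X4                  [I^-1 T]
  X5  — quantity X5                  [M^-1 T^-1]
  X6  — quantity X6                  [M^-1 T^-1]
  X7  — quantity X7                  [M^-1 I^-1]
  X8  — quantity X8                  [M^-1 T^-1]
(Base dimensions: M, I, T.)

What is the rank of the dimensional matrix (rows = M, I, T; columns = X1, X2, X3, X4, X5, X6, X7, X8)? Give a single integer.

2

Exponent matrix [M,I,T] × [X1,X2,X3,X4,X5,X6,X7,X8]:
  M: [ 2  1  0  0 -1 -1 -1 -1]
  I: [ 1  0  1 -1  0  0 -1  0]
  T: [ 1  1 -1  1 -1 -1  0 -1]
Echelon form has 2 nonzero rows (pivots: X1,X2)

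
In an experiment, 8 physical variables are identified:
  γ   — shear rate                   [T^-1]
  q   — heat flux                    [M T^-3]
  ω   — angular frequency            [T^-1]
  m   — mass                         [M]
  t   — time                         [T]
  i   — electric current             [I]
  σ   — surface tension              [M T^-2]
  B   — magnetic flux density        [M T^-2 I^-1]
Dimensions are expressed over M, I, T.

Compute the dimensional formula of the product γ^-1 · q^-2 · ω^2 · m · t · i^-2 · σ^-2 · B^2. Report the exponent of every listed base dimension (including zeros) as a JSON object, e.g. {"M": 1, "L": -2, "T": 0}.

{"M": -1, "I": -4, "T": 6}

Write exponents as rows M,I,T / cols γ,q,ω,m,t,i,σ,B:
  M: [ 0  1  0  1  0  0  1  1]
  I: [ 0  0  0  0  0  1  0 -1]
  T: [-1 -3 -1  0  1  0 -2 -2]
  [M]: (-1)·0+(-2)·1+(2)·0+(1)·1+(1)·0+(-2)·0+(-2)·1+(2)·1 = -1
  [I]: (-1)·0+(-2)·0+(2)·0+(1)·0+(1)·0+(-2)·1+(-2)·0+(2)·-1 = -4
  [T]: (-1)·-1+(-2)·-3+(2)·-1+(1)·0+(1)·1+(-2)·0+(-2)·-2+(2)·-2 = 6
⇒ M^-1 I^-4 T^6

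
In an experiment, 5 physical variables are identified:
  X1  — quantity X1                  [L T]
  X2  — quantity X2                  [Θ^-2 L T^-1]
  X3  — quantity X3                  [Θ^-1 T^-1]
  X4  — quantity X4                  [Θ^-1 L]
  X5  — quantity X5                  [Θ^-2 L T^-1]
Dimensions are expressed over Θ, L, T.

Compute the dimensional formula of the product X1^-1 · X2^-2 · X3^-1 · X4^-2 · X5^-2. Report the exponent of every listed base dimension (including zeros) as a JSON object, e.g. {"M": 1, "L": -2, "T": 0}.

Dimensional matrix (Θ×L×T by X1×X2×X3×X4×X5):
  Θ: [ 0 -2 -1 -1 -2]
  L: [ 1  1  0  1  1]
  T: [ 1 -1 -1  0 -1]
  [Θ]: (-1)·0+(-2)·-2+(-1)·-1+(-2)·-1+(-2)·-2 = 11
  [L]: (-1)·1+(-2)·1+(-1)·0+(-2)·1+(-2)·1 = -7
  [T]: (-1)·1+(-2)·-1+(-1)·-1+(-2)·0+(-2)·-1 = 4
⇒ Θ^11 L^-7 T^4

{"Θ": 11, "L": -7, "T": 4}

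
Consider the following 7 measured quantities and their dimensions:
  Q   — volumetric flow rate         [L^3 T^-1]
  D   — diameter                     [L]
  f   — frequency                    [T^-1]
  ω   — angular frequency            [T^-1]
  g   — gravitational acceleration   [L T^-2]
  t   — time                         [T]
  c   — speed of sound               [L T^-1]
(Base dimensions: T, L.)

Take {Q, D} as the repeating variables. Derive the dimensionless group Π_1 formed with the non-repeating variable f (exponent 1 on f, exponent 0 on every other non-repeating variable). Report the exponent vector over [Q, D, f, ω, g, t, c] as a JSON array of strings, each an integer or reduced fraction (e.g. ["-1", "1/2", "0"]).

Exponent matrix [T,L] × [Q,D,f,ω,g,t,c]:
  T: [-1  0 -1 -1 -2  1 -1]
  L: [ 3  1  0  0  1  0  1]
Row reduction gives pivot columns Q,D; rank = 2
Pivot set = {Q,D}, free = {f,ω,g,t,c}
RREF:
  r0: [   1    0    1    1    2   -1    1]
  r1: [   0    1   -3   -3   -5    3   -2]
Fix exponent of f at 1, ω at 0, g at 0, t at 0, c at 0; solve each RREF row for its pivot's exponent:
  r0: exp(Q) + (1)·1 = 0 ⇒ exp(Q) = -1
  r1: exp(D) + (-3)·1 = 0 ⇒ exp(D) = 3
Π_1 = Q^-1 · D^3 · f

["-1", "3", "1", "0", "0", "0", "0"]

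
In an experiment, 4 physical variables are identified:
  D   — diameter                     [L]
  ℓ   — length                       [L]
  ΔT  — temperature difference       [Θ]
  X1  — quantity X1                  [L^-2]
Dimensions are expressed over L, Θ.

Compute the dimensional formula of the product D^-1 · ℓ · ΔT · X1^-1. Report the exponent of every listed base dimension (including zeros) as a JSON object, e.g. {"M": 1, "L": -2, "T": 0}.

{"L": 2, "Θ": 1}

Dimensional matrix (L×Θ by D×ℓ×ΔT×X1):
  L: [ 1  1  0 -2]
  Θ: [ 0  0  1  0]
  [L]: (-1)·1+(1)·1+(1)·0+(-1)·-2 = 2
  [Θ]: (-1)·0+(1)·0+(1)·1+(-1)·0 = 1
⇒ L^2 Θ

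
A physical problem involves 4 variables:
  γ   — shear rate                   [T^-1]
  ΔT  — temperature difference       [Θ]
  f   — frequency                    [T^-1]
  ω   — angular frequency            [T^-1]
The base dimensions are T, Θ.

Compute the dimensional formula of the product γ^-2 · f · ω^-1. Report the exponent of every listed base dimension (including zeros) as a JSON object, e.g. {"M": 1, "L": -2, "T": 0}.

{"T": 2, "Θ": 0}

Exponent matrix [T,Θ] × [γ,ΔT,f,ω]:
  T: [-1  0 -1 -1]
  Θ: [ 0  1  0  0]
  [T]: (-2)·-1+(1)·-1+(-1)·-1 = 2
  [Θ]: (-2)·0+(1)·0+(-1)·0 = 0
⇒ T^2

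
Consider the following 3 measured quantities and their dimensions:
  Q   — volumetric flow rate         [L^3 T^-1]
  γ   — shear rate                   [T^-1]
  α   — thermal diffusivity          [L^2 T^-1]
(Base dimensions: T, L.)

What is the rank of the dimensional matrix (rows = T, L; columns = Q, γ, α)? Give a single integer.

2

Exponent matrix [T,L] × [Q,γ,α]:
  T: [-1 -1 -1]
  L: [ 3  0  2]
Row reduction gives pivot columns Q,γ; rank = 2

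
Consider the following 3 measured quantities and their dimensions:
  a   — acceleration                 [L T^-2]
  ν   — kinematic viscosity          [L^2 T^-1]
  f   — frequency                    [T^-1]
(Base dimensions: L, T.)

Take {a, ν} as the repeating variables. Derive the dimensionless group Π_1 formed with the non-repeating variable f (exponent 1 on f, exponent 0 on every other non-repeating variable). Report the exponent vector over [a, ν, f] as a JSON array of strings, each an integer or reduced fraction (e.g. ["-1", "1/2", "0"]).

["-2/3", "1/3", "1"]

Exponent matrix [L,T] × [a,ν,f]:
  L: [ 1  2  0]
  T: [-2 -1 -1]
Echelon form has 2 nonzero rows (pivots: a,ν)
Repeat: a,ν; free: f
RREF:
  r0: [   1    0  2/3]
  r1: [   0    1 -1/3]
Fix exponent of f at 1; solve each RREF row for its pivot's exponent:
  r0: exp(a) + (2/3)·1 = 0 ⇒ exp(a) = -2/3
  r1: exp(ν) + (-1/3)·1 = 0 ⇒ exp(ν) = 1/3
Π_1 = a^(-2/3) · ν^(1/3) · f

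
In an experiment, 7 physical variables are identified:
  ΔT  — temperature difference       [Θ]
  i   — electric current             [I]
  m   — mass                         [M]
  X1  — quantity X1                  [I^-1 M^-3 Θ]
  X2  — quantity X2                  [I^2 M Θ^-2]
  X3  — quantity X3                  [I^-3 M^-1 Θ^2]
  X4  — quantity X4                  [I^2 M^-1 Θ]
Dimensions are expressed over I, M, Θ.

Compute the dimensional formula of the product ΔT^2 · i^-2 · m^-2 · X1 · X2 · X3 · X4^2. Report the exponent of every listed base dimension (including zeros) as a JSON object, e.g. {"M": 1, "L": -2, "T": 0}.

Write exponents as rows I,M,Θ / cols ΔT,i,m,X1,X2,X3,X4:
  I: [ 0  1  0 -1  2 -3  2]
  M: [ 0  0  1 -3  1 -1 -1]
  Θ: [ 1  0  0  1 -2  2  1]
  [I]: (2)·0+(-2)·1+(-2)·0+(1)·-1+(1)·2+(1)·-3+(2)·2 = 0
  [M]: (2)·0+(-2)·0+(-2)·1+(1)·-3+(1)·1+(1)·-1+(2)·-1 = -7
  [Θ]: (2)·1+(-2)·0+(-2)·0+(1)·1+(1)·-2+(1)·2+(2)·1 = 5
⇒ M^-7 Θ^5

{"I": 0, "M": -7, "Θ": 5}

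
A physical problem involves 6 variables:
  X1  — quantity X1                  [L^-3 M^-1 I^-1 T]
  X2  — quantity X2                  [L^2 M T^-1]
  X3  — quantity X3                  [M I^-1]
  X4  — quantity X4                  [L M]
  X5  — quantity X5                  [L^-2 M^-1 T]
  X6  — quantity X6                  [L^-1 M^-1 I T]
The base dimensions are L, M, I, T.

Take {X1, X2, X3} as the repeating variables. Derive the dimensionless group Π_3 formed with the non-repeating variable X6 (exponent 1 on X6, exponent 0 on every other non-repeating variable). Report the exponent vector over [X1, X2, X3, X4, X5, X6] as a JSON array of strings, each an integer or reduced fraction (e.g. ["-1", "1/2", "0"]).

Exponent matrix [L,M,I,T] × [X1,X2,X3,X4,X5,X6]:
  L: [-3  2  0  1 -2 -1]
  M: [-1  1  1  1 -1 -1]
  I: [-1  0 -1  0  0  1]
  T: [ 1 -1  0  0  1  1]
Row reduction gives pivot columns X1,X2,X3; rank = 3
Pivot set = {X1,X2,X3}, free = {X4,X5,X6}
RREF:
  r0: [   1    0    0   -1    0   -1]
  r1: [   0    1    0   -1   -1   -2]
  r2: [   0    0    1    1    0    0]
  r3: [   0    0    0    0    0    0]
Fix exponent of X6 at 1, X4 at 0, X5 at 0; solve each RREF row for its pivot's exponent:
  r0: exp(X1) + (-1)·1 = 0 ⇒ exp(X1) = 1
  r1: exp(X2) + (-2)·1 = 0 ⇒ exp(X2) = 2
  r2: exp(X3) + (0)·1 = 0 ⇒ exp(X3) = 0
Π_3 = X1 · X2^2 · X6

["1", "2", "0", "0", "0", "1"]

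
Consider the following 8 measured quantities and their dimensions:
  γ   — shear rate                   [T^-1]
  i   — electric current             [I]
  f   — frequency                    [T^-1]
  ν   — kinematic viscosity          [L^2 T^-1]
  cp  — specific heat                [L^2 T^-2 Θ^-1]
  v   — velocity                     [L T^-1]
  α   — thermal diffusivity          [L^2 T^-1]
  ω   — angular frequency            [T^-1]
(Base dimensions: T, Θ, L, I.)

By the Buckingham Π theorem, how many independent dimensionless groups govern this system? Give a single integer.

4

Dimensional matrix (T×Θ×L×I by γ×i×f×ν×cp×v×α×ω):
  T: [-1  0 -1 -1 -2 -1 -1 -1]
  Θ: [ 0  0  0  0 -1  0  0  0]
  L: [ 0  0  0  2  2  1  2  0]
  I: [ 0  1  0  0  0  0  0  0]
RREF → pivots at {γ,i,ν,cp} ⇒ r = 4
n=8, r=4 ⇒ 4 dimensionless groups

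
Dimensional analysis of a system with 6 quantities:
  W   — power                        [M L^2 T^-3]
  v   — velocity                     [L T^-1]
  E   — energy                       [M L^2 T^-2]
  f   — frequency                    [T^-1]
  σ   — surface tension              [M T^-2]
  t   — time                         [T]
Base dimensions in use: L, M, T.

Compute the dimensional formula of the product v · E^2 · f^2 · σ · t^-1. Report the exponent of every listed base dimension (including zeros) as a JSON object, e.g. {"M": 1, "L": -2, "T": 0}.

Dimensional matrix (L×M×T by W×v×E×f×σ×t):
  L: [ 2  1  2  0  0  0]
  M: [ 1  0  1  0  1  0]
  T: [-3 -1 -2 -1 -2  1]
  [L]: (1)·1+(2)·2+(2)·0+(1)·0+(-1)·0 = 5
  [M]: (1)·0+(2)·1+(2)·0+(1)·1+(-1)·0 = 3
  [T]: (1)·-1+(2)·-2+(2)·-1+(1)·-2+(-1)·1 = -10
⇒ L^5 M^3 T^-10

{"L": 5, "M": 3, "T": -10}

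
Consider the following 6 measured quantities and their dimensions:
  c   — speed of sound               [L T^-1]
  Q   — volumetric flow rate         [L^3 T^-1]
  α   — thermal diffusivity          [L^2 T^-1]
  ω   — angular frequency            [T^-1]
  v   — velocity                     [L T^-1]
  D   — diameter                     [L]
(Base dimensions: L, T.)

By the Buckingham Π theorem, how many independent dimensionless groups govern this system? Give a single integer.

Write exponents as rows L,T / cols c,Q,α,ω,v,D:
  L: [ 1  3  2  0  1  1]
  T: [-1 -1 -1 -1 -1  0]
Row reduction gives pivot columns c,Q; rank = 2
Π count = n − r = 6 − 2 = 4

4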